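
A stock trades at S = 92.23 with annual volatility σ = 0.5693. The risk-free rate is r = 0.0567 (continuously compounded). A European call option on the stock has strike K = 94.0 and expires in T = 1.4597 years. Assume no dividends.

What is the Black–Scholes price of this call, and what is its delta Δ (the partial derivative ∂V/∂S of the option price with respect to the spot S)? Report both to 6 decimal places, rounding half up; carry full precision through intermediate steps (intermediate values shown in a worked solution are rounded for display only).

σ√T = 0.5693·√1.4597 = 0.687817
d₁ = (ln(S/K) + (r+σ²/2)T) / (σ√T) = (ln(92.23/94.0) + (0.0567+0.5693²/2)·1.4597) / 0.687817 = (-0.019009 + 0.319311) / 0.687817 = 0.436601
d₂ = d₁ − σ√T = 0.436601 − 0.687817 = -0.251216
e^{−rT} = e^{−0.0567·1.4597} = 0.920567
N(d₁) = 0.668800,  N(d₂) = 0.400824
Call price V = S·N(d₁) − K·e^{−rT}·N(d₂) = 61.683401 − 34.684608 = 26.998793
Δ = N(d₁) = 0.668800

price = 26.998793
Δ = 0.668800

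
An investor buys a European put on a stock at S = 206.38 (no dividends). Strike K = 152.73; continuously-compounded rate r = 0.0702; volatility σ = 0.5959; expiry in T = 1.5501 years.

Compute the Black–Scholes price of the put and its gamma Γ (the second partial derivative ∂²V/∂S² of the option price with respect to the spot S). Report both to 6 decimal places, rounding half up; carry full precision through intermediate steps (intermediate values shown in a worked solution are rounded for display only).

σ√T = 0.5959·√1.5501 = 0.741913
d₁ = (ln(S/K) + (r+σ²/2)T) / (σ√T) = (ln(206.38/152.73) + (0.0702+0.5959²/2)·1.5501) / 0.741913 = (0.301047 + 0.384035) / 0.741913 = 0.923399
d₂ = d₁ − σ√T = 0.923399 − 0.741913 = 0.181486
e^{−rT} = e^{−0.0702·1.5501} = 0.896895
N(−d₁) = 0.177900,  N(−d₂) = 0.427993
Put price V = K·e^{−rT}·N(−d₂) − S·N(−d₁) = 58.627659 − 36.714921 = 21.912738
φ(d₁) = (1/√(2π))·e^{−d₁²/2} = 0.260469
Γ = φ(d₁) / (S·σ·√T) = 0.001701

price = 21.912738
Γ = 0.001701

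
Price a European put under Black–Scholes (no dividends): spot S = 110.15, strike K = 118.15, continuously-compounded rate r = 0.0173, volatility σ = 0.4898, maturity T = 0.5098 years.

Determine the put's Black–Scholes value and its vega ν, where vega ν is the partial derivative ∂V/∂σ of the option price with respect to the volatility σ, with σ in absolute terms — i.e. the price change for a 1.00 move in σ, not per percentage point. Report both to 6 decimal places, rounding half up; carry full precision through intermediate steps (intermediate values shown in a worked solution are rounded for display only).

price = 19.493497
ν = 31.375774

σ√T = 0.4898·√0.5098 = 0.349719
d₁ = (ln(S/K) + (r+σ²/2)T) / (σ√T) = (ln(110.15/118.15) + (0.0173+0.4898²/2)·0.5098) / 0.349719 = (-0.070112 + 0.069971) / 0.349719 = -0.000403
d₂ = d₁ − σ√T = -0.000403 − 0.349719 = -0.350121
e^{−rT} = e^{−0.0173·0.5098} = 0.991219
N(−d₁) = 0.500161,  N(−d₂) = 0.636876
Put price V = K·e^{−rT}·N(−d₂) − S·N(−d₁) = 74.586195 − 55.092698 = 19.493497
φ(d₁) = (1/√(2π))·e^{−d₁²/2} = 0.398942
ν = S·φ(d₁)·√T = 31.375774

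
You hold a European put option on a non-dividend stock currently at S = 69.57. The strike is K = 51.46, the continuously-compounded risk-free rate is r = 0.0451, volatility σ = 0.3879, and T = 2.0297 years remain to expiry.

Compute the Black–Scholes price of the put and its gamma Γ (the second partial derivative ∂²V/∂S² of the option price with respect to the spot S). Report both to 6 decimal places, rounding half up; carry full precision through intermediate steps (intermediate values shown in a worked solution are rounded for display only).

price = 4.332823
Γ = 0.006372

σ√T = 0.3879·√2.0297 = 0.552632
d₁ = (ln(S/K) + (r+σ²/2)T) / (σ√T) = (ln(69.57/51.46) + (0.0451+0.3879²/2)·2.0297) / 0.552632 = (0.301529 + 0.244240) / 0.552632 = 0.987582
d₂ = d₁ − σ√T = 0.987582 − 0.552632 = 0.434950
e^{−rT} = e^{−0.0451·2.0297} = 0.912525
N(−d₁) = 0.161679,  N(−d₂) = 0.331799
Put price V = K·e^{−rT}·N(−d₂) − S·N(−d₁) = 15.580813 − 11.247990 = 4.332823
φ(d₁) = (1/√(2π))·e^{−d₁²/2} = 0.244975
Γ = φ(d₁) / (S·σ·√T) = 0.006372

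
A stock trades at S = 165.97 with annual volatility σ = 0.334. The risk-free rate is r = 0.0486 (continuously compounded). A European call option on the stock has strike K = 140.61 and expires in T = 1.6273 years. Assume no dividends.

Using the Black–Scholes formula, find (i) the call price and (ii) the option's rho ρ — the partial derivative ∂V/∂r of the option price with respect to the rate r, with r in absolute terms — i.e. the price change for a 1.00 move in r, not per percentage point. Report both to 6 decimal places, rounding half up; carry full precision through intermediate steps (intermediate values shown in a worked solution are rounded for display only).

price = 46.912484
ρ = 135.567139

σ√T = 0.334·√1.6273 = 0.426069
d₁ = (ln(S/K) + (r+σ²/2)T) / (σ√T) = (ln(165.97/140.61) + (0.0486+0.334²/2)·1.6273) / 0.426069 = (0.165817 + 0.169854) / 0.426069 = 0.787832
d₂ = d₁ − σ√T = 0.787832 − 0.426069 = 0.361763
e^{−rT} = e^{−0.0486·1.6273} = 0.923960
N(d₁) = 0.784603,  N(d₂) = 0.641235
Call price V = S·N(d₁) − K·e^{−rT}·N(d₂) = 130.220503 − 83.308019 = 46.912484
ρ = K·T·e^{−rT}·N(d₂) = 135.567139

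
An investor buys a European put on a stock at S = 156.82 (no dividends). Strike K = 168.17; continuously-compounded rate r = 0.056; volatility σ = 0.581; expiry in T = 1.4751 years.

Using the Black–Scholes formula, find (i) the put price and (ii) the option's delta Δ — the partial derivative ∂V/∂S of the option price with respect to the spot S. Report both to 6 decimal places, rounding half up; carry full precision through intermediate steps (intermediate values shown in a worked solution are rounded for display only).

σ√T = 0.581·√1.4751 = 0.705646
d₁ = (ln(S/K) + (r+σ²/2)T) / (σ√T) = (ln(156.82/168.17) + (0.056+0.581²/2)·1.4751) / 0.705646 = (-0.069877 + 0.331574) / 0.705646 = 0.370862
d₂ = d₁ − σ√T = 0.370862 − 0.705646 = -0.334784
e^{−rT} = e^{−0.056·1.4751} = 0.920714
N(−d₁) = 0.355370,  N(−d₂) = 0.631106
Put price V = K·e^{−rT}·N(−d₂) − S·N(−d₁) = 97.718268 − 55.729172 = 41.989096
Δ = −N(−d₁) = -0.355370

price = 41.989096
Δ = -0.355370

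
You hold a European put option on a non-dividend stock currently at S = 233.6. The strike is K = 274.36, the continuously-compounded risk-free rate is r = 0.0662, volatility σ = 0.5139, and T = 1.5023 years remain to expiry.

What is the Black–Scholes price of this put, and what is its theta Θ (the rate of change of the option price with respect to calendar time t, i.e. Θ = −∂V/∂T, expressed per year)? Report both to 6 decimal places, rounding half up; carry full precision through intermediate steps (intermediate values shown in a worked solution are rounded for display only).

σ√T = 0.5139·√1.5023 = 0.629879
d₁ = (ln(S/K) + (r+σ²/2)T) / (σ√T) = (ln(233.6/274.36) + (0.0662+0.5139²/2)·1.5023) / 0.629879 = (-0.160831 + 0.297826) / 0.629879 = 0.217494
d₂ = d₁ − σ√T = 0.217494 − 0.629879 = -0.412384
e^{−rT} = e^{−0.0662·1.5023} = 0.905333
N(−d₁) = 0.413912,  N(−d₂) = 0.659971
Put price V = K·e^{−rT}·N(−d₂) − S·N(−d₁) = 163.928399 − 96.689747 = 67.238652
φ(d₁) = (1/√(2π))·e^{−d₁²/2} = 0.389617
Θ = −S·φ(d₁)·σ/(2√T) + r·K·e^{−rT}·N(−d₂) = −19.080129 + 10.852060 = -8.228069

price = 67.238652
Θ = -8.228069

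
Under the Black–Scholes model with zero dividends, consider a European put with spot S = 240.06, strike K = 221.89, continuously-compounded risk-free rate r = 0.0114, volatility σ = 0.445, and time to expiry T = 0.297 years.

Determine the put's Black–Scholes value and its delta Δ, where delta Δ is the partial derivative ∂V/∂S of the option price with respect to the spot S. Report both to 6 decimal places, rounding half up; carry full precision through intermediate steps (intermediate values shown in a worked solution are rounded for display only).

σ√T = 0.445·√0.297 = 0.242515
d₁ = (ln(S/K) + (r+σ²/2)T) / (σ√T) = (ln(240.06/221.89) + (0.0114+0.445²/2)·0.297) / 0.242515 = (0.078707 + 0.032793) / 0.242515 = 0.459764
d₂ = d₁ − σ√T = 0.459764 − 0.242515 = 0.217249
e^{−rT} = e^{−0.0114·0.297} = 0.996620
N(−d₁) = 0.322843,  N(−d₂) = 0.414007
Put price V = K·e^{−rT}·N(−d₂) − S·N(−d₁) = 91.553497 − 77.501621 = 14.051876
Δ = −N(−d₁) = -0.322843

price = 14.051876
Δ = -0.322843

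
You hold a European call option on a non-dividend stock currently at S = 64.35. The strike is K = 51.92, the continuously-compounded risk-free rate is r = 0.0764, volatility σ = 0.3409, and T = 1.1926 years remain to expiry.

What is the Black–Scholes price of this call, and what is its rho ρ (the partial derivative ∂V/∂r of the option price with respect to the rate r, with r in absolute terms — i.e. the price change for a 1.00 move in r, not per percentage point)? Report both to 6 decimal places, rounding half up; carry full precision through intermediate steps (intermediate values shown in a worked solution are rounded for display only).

price = 19.307339
ρ = 41.679287

σ√T = 0.3409·√1.1926 = 0.372284
d₁ = (ln(S/K) + (r+σ²/2)T) / (σ√T) = (ln(64.35/51.92) + (0.0764+0.3409²/2)·1.1926) / 0.372284 = (0.214633 + 0.160412) / 0.372284 = 1.007417
d₂ = d₁ − σ√T = 1.007417 − 0.372284 = 0.635133
e^{−rT} = e^{−0.0764·1.1926} = 0.912913
N(d₁) = 0.843133,  N(d₂) = 0.737329
Call price V = S·N(d₁) − K·e^{−rT}·N(d₂) = 54.255592 − 34.948253 = 19.307339
ρ = K·T·e^{−rT}·N(d₂) = 41.679287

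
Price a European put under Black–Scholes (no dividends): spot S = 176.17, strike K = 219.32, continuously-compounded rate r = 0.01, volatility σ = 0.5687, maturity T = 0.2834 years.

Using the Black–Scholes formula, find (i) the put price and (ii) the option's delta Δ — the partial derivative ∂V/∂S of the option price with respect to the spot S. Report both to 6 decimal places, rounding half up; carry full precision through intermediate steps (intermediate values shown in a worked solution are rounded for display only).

σ√T = 0.5687·√0.2834 = 0.302749
d₁ = (ln(S/K) + (r+σ²/2)T) / (σ√T) = (ln(176.17/219.32) + (0.01+0.5687²/2)·0.2834) / 0.302749 = (-0.219082 + 0.048663) / 0.302749 = -0.562907
d₂ = d₁ − σ√T = -0.562907 − 0.302749 = -0.865657
e^{−rT} = e^{−0.01·0.2834} = 0.997170
N(−d₁) = 0.713251,  N(−d₂) = 0.806661
Put price V = K·e^{−rT}·N(−d₂) − S·N(−d₁) = 176.416172 − 125.653438 = 50.762735
Δ = −N(−d₁) = -0.713251

price = 50.762735
Δ = -0.713251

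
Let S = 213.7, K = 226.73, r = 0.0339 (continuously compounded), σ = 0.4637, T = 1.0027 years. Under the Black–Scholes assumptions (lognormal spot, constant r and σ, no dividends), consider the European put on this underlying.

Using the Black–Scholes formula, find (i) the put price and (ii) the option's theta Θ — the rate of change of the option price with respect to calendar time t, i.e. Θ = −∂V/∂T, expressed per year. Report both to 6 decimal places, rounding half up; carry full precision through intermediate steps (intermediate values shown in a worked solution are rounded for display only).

σ√T = 0.4637·√1.0027 = 0.464326
d₁ = (ln(S/K) + (r+σ²/2)T) / (σ√T) = (ln(213.7/226.73) + (0.0339+0.4637²/2)·1.0027) / 0.464326 = (-0.059187 + 0.141791) / 0.464326 = 0.177901
d₂ = d₁ − σ√T = 0.177901 − 0.464326 = -0.286425
e^{−rT} = e^{−0.0339·1.0027} = 0.966580
N(−d₁) = 0.429400,  N(−d₂) = 0.612724
Put price V = K·e^{−rT}·N(−d₂) − S·N(−d₁) = 134.279971 − 91.762867 = 42.517104
φ(d₁) = (1/√(2π))·e^{−d₁²/2} = 0.392679
Θ = −S·φ(d₁)·σ/(2√T) + r·K·e^{−rT}·N(−d₂) = −19.429595 + 4.552091 = -14.877504

price = 42.517104
Θ = -14.877504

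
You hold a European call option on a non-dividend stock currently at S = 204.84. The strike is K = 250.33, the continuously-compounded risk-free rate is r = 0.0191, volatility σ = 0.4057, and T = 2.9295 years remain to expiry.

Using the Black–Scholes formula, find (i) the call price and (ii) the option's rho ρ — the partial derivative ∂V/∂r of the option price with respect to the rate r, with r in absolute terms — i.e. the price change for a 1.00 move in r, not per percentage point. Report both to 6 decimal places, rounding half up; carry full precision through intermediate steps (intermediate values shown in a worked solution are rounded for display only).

price = 45.259415
ρ = 200.610866

σ√T = 0.4057·√2.9295 = 0.694387
d₁ = (ln(S/K) + (r+σ²/2)T) / (σ√T) = (ln(204.84/250.33) + (0.0191+0.4057²/2)·2.9295) / 0.694387 = (-0.200551 + 0.297040) / 0.694387 = 0.138956
d₂ = d₁ − σ√T = 0.138956 − 0.694387 = -0.555431
e^{−rT} = e^{−0.0191·2.9295} = 0.945583
N(d₁) = 0.555258,  N(d₂) = 0.289300
Call price V = S·N(d₁) − K·e^{−rT}·N(d₂) = 113.738973 − 68.479558 = 45.259415
ρ = K·T·e^{−rT}·N(d₂) = 200.610866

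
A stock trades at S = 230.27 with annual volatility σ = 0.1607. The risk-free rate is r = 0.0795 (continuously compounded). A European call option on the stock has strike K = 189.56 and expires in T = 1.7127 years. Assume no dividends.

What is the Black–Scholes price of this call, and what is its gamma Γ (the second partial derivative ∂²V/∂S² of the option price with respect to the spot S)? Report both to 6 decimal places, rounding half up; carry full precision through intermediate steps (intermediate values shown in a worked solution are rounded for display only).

σ√T = 0.1607·√1.7127 = 0.210308
d₁ = (ln(S/K) + (r+σ²/2)T) / (σ√T) = (ln(230.27/189.56) + (0.0795+0.1607²/2)·1.7127) / 0.210308 = (0.194547 + 0.158274) / 0.210308 = 1.677638
d₂ = d₁ − σ√T = 1.677638 − 0.210308 = 1.467330
e^{−rT} = e^{−0.0795·1.7127} = 0.872703
N(d₁) = 0.953291,  N(d₂) = 0.928857
Call price V = S·N(d₁) − K·e^{−rT}·N(d₂) = 219.514354 − 153.660453 = 65.853900
φ(d₁) = (1/√(2π))·e^{−d₁²/2} = 0.097669
Γ = φ(d₁) / (S·σ·√T) = 0.002017

price = 65.853900
Γ = 0.002017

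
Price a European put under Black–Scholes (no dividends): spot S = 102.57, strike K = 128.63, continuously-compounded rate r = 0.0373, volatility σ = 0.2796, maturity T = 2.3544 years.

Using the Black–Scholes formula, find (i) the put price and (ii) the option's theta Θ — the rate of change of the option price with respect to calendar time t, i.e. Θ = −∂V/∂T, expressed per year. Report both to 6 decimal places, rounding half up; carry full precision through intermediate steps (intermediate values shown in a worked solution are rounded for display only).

σ√T = 0.2796·√2.3544 = 0.429020
d₁ = (ln(S/K) + (r+σ²/2)T) / (σ√T) = (ln(102.57/128.63) + (0.0373+0.2796²/2)·2.3544) / 0.429020 = (-0.226395 + 0.179848) / 0.429020 = -0.108495
d₂ = d₁ − σ√T = -0.108495 − 0.429020 = -0.537515
e^{−rT} = e^{−0.0373·2.3544} = 0.915927
N(−d₁) = 0.543198,  N(−d₂) = 0.704544
Put price V = K·e^{−rT}·N(−d₂) − S·N(−d₁) = 83.006288 − 55.715866 = 27.290422
φ(d₁) = (1/√(2π))·e^{−d₁²/2} = 0.396601
Θ = −S·φ(d₁)·σ/(2√T) + r·K·e^{−rT}·N(−d₂) = −3.706307 + 3.096135 = -0.610173

price = 27.290422
Θ = -0.610173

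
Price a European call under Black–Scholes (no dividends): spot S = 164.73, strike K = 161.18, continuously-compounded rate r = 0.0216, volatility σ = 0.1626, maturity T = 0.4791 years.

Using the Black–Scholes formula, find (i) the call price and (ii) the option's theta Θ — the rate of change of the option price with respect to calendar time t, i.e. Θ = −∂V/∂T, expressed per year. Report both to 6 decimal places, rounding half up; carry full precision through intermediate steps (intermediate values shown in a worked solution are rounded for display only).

price = 10.174452
Θ = -9.316232

σ√T = 0.1626·√0.4791 = 0.112547
d₁ = (ln(S/K) + (r+σ²/2)T) / (σ√T) = (ln(164.73/161.18) + (0.0216+0.1626²/2)·0.4791) / 0.112547 = (0.021786 + 0.016682) / 0.112547 = 0.341795
d₂ = d₁ − σ√T = 0.341795 − 0.112547 = 0.229248
e^{−rT} = e^{−0.0216·0.4791} = 0.989705
N(d₁) = 0.633747,  N(d₂) = 0.590662
Call price V = S·N(d₁) − K·e^{−rT}·N(d₂) = 104.397215 − 94.222763 = 10.174452
φ(d₁) = (1/√(2π))·e^{−d₁²/2} = 0.376307
Θ = −S·φ(d₁)·σ/(2√T) − r·K·e^{−rT}·N(d₂) = −7.281020 − 2.035212 = -9.316232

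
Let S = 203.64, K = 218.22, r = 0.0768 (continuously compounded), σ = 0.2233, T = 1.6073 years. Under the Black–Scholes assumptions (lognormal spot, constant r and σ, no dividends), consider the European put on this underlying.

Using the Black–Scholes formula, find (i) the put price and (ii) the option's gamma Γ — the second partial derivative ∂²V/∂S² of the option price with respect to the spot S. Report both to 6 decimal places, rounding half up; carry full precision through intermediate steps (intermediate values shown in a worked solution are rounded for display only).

price = 17.342626
Γ = 0.006546

σ√T = 0.2233·√1.6073 = 0.283098
d₁ = (ln(S/K) + (r+σ²/2)T) / (σ√T) = (ln(203.64/218.22) + (0.0768+0.2233²/2)·1.6073) / 0.283098 = (-0.069150 + 0.163513) / 0.283098 = 0.333322
d₂ = d₁ − σ√T = 0.333322 − 0.283098 = 0.050224
e^{−rT} = e^{−0.0768·1.6073} = 0.883874
N(−d₁) = 0.369446,  N(−d₂) = 0.479972
Put price V = K·e^{−rT}·N(−d₂) − S·N(−d₁) = 92.576511 − 75.233885 = 17.342626
φ(d₁) = (1/√(2π))·e^{−d₁²/2} = 0.377385
Γ = φ(d₁) / (S·σ·√T) = 0.006546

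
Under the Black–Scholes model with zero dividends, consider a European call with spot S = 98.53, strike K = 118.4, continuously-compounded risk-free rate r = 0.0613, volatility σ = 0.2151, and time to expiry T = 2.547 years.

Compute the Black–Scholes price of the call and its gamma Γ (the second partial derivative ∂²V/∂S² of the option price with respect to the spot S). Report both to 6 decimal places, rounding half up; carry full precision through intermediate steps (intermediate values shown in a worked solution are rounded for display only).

price = 12.281542
Γ = 0.011746

σ√T = 0.2151·√2.547 = 0.343285
d₁ = (ln(S/K) + (r+σ²/2)T) / (σ√T) = (ln(98.53/118.4) + (0.0613+0.2151²/2)·2.547) / 0.343285 = (-0.183708 + 0.215053) / 0.343285 = 0.091311
d₂ = d₁ − σ√T = 0.091311 − 0.343285 = -0.251974
e^{−rT} = e^{−0.0613·2.547} = 0.855447
N(d₁) = 0.536377,  N(d₂) = 0.400531
Call price V = S·N(d₁) − K·e^{−rT}·N(d₂) = 52.849258 − 40.567716 = 12.281542
φ(d₁) = (1/√(2π))·e^{−d₁²/2} = 0.397283
Γ = φ(d₁) / (S·σ·√T) = 0.011746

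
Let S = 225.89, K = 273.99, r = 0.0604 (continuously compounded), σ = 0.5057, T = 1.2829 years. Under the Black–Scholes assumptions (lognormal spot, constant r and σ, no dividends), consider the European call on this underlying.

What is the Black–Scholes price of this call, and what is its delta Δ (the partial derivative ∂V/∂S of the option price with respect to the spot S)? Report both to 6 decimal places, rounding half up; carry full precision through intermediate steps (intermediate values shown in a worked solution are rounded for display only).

σ√T = 0.5057·√1.2829 = 0.572782
d₁ = (ln(S/K) + (r+σ²/2)T) / (σ√T) = (ln(225.89/273.99) + (0.0604+0.5057²/2)·1.2829) / 0.572782 = (-0.193043 + 0.241527) / 0.572782 = 0.084645
d₂ = d₁ − σ√T = 0.084645 − 0.572782 = -0.488137
e^{−rT} = e^{−0.0604·1.2829} = 0.925439
N(d₁) = 0.533728,  N(d₂) = 0.312727
Call price V = S·N(d₁) − K·e^{−rT}·N(d₂) = 120.563889 − 79.295250 = 41.268639
Δ = N(d₁) = 0.533728

price = 41.268639
Δ = 0.533728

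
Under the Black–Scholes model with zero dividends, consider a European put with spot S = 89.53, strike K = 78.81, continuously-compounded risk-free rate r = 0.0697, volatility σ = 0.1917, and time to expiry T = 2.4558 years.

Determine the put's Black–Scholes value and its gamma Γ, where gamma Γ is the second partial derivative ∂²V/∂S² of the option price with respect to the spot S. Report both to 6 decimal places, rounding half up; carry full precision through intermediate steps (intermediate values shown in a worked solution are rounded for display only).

σ√T = 0.1917·√2.4558 = 0.300413
d₁ = (ln(S/K) + (r+σ²/2)T) / (σ√T) = (ln(89.53/78.81) + (0.0697+0.1917²/2)·2.4558) / 0.300413 = (0.127534 + 0.216293) / 0.300413 = 1.144515
d₂ = d₁ − σ√T = 1.144515 − 0.300413 = 0.844102
e^{−rT} = e^{−0.0697·2.4558} = 0.842679
N(−d₁) = 0.126205,  N(−d₂) = 0.199306
Put price V = K·e^{−rT}·N(−d₂) − S·N(−d₁) = 13.236228 − 11.299139 = 1.937089
φ(d₁) = (1/√(2π))·e^{−d₁²/2} = 0.207236
Γ = φ(d₁) / (S·σ·√T) = 0.007705

price = 1.937089
Γ = 0.007705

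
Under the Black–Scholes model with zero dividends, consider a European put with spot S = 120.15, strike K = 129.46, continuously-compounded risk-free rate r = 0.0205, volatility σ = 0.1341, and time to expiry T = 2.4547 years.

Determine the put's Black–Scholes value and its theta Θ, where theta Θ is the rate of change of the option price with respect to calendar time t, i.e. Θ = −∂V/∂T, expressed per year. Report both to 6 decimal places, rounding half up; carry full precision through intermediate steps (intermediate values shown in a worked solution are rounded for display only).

σ√T = 0.1341·√2.4547 = 0.210101
d₁ = (ln(S/K) + (r+σ²/2)T) / (σ√T) = (ln(120.15/129.46) + (0.0205+0.1341²/2)·2.4547) / 0.210101 = (-0.074631 + 0.072393) / 0.210101 = -0.010654
d₂ = d₁ − σ√T = -0.010654 − 0.210101 = -0.220755
e^{−rT} = e^{−0.0205·2.4547} = 0.950924
N(−d₁) = 0.504250,  N(−d₂) = 0.587358
Put price V = K·e^{−rT}·N(−d₂) − S·N(−d₁) = 72.307695 − 60.585673 = 11.722022
φ(d₁) = (1/√(2π))·e^{−d₁²/2} = 0.398920
Θ = −S·φ(d₁)·σ/(2√T) + r·K·e^{−rT}·N(−d₂) = −2.051204 + 1.482308 = -0.568896

price = 11.722022
Θ = -0.568896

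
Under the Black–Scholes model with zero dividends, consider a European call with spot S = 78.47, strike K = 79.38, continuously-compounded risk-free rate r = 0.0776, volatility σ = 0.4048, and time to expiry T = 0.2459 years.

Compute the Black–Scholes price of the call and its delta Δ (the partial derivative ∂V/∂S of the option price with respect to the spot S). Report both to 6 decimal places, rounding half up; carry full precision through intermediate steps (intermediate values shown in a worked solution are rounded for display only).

price = 6.549414
Δ = 0.554875

σ√T = 0.4048·√0.2459 = 0.200733
d₁ = (ln(S/K) + (r+σ²/2)T) / (σ√T) = (ln(78.47/79.38) + (0.0776+0.4048²/2)·0.2459) / 0.200733 = (-0.011530 + 0.039229) / 0.200733 = 0.137988
d₂ = d₁ − σ√T = 0.137988 − 0.200733 = -0.062746
e^{−rT} = e^{−0.0776·0.2459} = 0.981099
N(d₁) = 0.554875,  N(d₂) = 0.474984
Call price V = S·N(d₁) − K·e^{−rT}·N(d₂) = 43.541034 − 36.991621 = 6.549414
Δ = N(d₁) = 0.554875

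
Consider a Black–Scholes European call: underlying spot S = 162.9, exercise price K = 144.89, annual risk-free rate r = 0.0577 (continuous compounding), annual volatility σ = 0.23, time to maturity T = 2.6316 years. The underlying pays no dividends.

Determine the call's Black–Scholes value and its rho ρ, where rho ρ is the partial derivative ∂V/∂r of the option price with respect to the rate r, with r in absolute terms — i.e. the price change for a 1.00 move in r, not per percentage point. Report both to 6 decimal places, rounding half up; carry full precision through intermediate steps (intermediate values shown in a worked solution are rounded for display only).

price = 45.674601
ρ = 230.442564

σ√T = 0.23·√2.6316 = 0.373111
d₁ = (ln(S/K) + (r+σ²/2)T) / (σ√T) = (ln(162.9/144.89) + (0.0577+0.23²/2)·2.6316) / 0.373111 = (0.117162 + 0.221449) / 0.373111 = 0.907534
d₂ = d₁ − σ√T = 0.907534 − 0.373111 = 0.534424
e^{−rT} = e^{−0.0577·2.6316} = 0.859123
N(d₁) = 0.817938,  N(d₂) = 0.703476
Call price V = S·N(d₁) − K·e^{−rT}·N(d₂) = 133.242075 − 87.567474 = 45.674601
ρ = K·T·e^{−rT}·N(d₂) = 230.442564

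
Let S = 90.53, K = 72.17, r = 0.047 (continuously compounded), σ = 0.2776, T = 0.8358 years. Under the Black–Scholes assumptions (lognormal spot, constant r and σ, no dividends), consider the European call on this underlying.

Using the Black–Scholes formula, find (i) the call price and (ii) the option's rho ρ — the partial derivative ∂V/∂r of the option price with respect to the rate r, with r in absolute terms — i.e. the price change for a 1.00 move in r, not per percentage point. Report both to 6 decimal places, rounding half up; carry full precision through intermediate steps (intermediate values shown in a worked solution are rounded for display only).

price = 22.660712
ρ = 47.642151

σ√T = 0.2776·√0.8358 = 0.253788
d₁ = (ln(S/K) + (r+σ²/2)T) / (σ√T) = (ln(90.53/72.17) + (0.047+0.2776²/2)·0.8358) / 0.253788 = (0.226657 + 0.071487) / 0.253788 = 1.174775
d₂ = d₁ − σ√T = 1.174775 − 0.253788 = 0.920987
e^{−rT} = e^{−0.047·0.8358} = 0.961479
N(d₁) = 0.879958,  N(d₂) = 0.821472
Call price V = S·N(d₁) − K·e^{−rT}·N(d₂) = 79.662568 − 57.001856 = 22.660712
ρ = K·T·e^{−rT}·N(d₂) = 47.642151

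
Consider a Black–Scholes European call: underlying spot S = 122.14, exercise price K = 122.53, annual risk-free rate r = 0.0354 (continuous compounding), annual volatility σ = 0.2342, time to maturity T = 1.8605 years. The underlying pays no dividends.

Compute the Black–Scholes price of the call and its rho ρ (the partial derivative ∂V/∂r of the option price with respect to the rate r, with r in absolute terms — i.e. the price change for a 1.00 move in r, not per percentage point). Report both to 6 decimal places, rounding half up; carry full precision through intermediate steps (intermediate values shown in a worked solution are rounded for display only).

σ√T = 0.2342·√1.8605 = 0.319449
d₁ = (ln(S/K) + (r+σ²/2)T) / (σ√T) = (ln(122.14/122.53) + (0.0354+0.2342²/2)·1.8605) / 0.319449 = (-0.003188 + 0.116886) / 0.319449 = 0.355918
d₂ = d₁ − σ√T = 0.355918 − 0.319449 = 0.036469
e^{−rT} = e^{−0.0354·1.8605} = 0.936260
N(d₁) = 0.639049,  N(d₂) = 0.514546
Call price V = S·N(d₁) − K·e^{−rT}·N(d₂) = 78.053433 − 59.028664 = 19.024769
ρ = K·T·e^{−rT}·N(d₂) = 109.822829

price = 19.024769
ρ = 109.822829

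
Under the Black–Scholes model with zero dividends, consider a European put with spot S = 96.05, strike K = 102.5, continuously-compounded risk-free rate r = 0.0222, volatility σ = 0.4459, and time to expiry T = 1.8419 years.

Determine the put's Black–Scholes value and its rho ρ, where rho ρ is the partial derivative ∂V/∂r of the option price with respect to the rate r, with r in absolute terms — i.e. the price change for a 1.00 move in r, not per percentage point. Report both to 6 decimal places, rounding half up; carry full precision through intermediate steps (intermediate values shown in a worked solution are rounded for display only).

price = 24.307781
ρ = -114.896398

σ√T = 0.4459·√1.8419 = 0.605160
d₁ = (ln(S/K) + (r+σ²/2)T) / (σ√T) = (ln(96.05/102.5) + (0.0222+0.4459²/2)·1.8419) / 0.605160 = (-0.064994 + 0.224000) / 0.605160 = 0.262750
d₂ = d₁ − σ√T = 0.262750 − 0.605160 = -0.342411
e^{−rT} = e^{−0.0222·1.8419} = 0.959935
N(−d₁) = 0.396372,  N(−d₂) = 0.633979
Put price V = K·e^{−rT}·N(−d₂) − S·N(−d₁) = 62.379281 − 38.071500 = 24.307781
ρ = −K·T·e^{−rT}·N(−d₂) = -114.896398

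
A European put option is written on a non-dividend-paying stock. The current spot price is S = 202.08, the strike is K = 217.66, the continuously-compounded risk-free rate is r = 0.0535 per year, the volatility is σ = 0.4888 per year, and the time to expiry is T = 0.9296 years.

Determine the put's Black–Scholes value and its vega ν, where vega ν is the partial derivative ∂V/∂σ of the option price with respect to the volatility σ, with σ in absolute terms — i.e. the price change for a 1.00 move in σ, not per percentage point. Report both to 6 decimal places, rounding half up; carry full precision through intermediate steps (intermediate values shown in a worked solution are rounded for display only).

price = 40.673227
ν = 76.429952

σ√T = 0.4888·√0.9296 = 0.471280
d₁ = (ln(S/K) + (r+σ²/2)T) / (σ√T) = (ln(202.08/217.66) + (0.0535+0.4888²/2)·0.9296) / 0.471280 = (-0.074271 + 0.160786) / 0.471280 = 0.183576
d₂ = d₁ − σ√T = 0.183576 − 0.471280 = -0.287705
e^{−rT} = e^{−0.0535·0.9296} = 0.951483
N(−d₁) = 0.427173,  N(−d₂) = 0.613214
Put price V = K·e^{−rT}·N(−d₂) − S·N(−d₁) = 126.996382 − 86.323155 = 40.673227
φ(d₁) = (1/√(2π))·e^{−d₁²/2} = 0.392276
ν = S·φ(d₁)·√T = 76.429952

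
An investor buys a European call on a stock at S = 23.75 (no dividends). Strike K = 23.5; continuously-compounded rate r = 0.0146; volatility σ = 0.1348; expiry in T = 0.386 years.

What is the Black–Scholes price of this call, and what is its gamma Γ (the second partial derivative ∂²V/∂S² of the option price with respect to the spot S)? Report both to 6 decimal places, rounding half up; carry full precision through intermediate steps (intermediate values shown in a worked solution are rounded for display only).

price = 0.992637
Γ = 0.195082

σ√T = 0.1348·√0.386 = 0.083750
d₁ = (ln(S/K) + (r+σ²/2)T) / (σ√T) = (ln(23.75/23.5) + (0.0146+0.1348²/2)·0.386) / 0.083750 = (0.010582 + 0.009143) / 0.083750 = 0.235520
d₂ = d₁ − σ√T = 0.235520 − 0.083750 = 0.151770
e^{−rT} = e^{−0.0146·0.386} = 0.994380
N(d₁) = 0.593097,  N(d₂) = 0.560316
Call price V = S·N(d₁) − K·e^{−rT}·N(d₂) = 14.086061 − 13.093424 = 0.992637
φ(d₁) = (1/√(2π))·e^{−d₁²/2} = 0.388030
Γ = φ(d₁) / (S·σ·√T) = 0.195082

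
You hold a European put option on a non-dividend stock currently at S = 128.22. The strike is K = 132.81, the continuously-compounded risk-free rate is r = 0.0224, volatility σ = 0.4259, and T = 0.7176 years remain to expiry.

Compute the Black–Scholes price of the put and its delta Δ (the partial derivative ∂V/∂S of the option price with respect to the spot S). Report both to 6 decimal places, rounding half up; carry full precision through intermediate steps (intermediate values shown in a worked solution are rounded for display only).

price = 19.794179
Δ = -0.449289

σ√T = 0.4259·√0.7176 = 0.360785
d₁ = (ln(S/K) + (r+σ²/2)T) / (σ√T) = (ln(128.22/132.81) + (0.0224+0.4259²/2)·0.7176) / 0.360785 = (-0.035172 + 0.081157) / 0.360785 = 0.127459
d₂ = d₁ − σ√T = 0.127459 − 0.360785 = -0.233327
e^{−rT} = e^{−0.0224·0.7176} = 0.984054
N(−d₁) = 0.449289,  N(−d₂) = 0.592246
Put price V = K·e^{−rT}·N(−d₂) − S·N(−d₁) = 77.401968 − 57.607789 = 19.794179
Δ = −N(−d₁) = -0.449289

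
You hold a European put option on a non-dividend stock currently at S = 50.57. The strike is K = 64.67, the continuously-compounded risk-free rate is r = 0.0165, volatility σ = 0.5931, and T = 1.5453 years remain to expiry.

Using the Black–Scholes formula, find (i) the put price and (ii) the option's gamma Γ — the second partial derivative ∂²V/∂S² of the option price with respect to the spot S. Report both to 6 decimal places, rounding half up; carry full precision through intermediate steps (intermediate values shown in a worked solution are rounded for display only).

price = 23.262786
Γ = 0.010674

σ√T = 0.5931·√1.5453 = 0.737283
d₁ = (ln(S/K) + (r+σ²/2)T) / (σ√T) = (ln(50.57/64.67) + (0.0165+0.5931²/2)·1.5453) / 0.737283 = (-0.245939 + 0.297291) / 0.737283 = 0.069650
d₂ = d₁ − σ√T = 0.069650 − 0.737283 = -0.667633
e^{−rT} = e^{−0.0165·1.5453} = 0.974825
N(−d₁) = 0.472236,  N(−d₂) = 0.747816
Put price V = K·e^{−rT}·N(−d₂) − S·N(−d₁) = 47.143766 − 23.880980 = 23.262786
φ(d₁) = (1/√(2π))·e^{−d₁²/2} = 0.397976
Γ = φ(d₁) / (S·σ·√T) = 0.010674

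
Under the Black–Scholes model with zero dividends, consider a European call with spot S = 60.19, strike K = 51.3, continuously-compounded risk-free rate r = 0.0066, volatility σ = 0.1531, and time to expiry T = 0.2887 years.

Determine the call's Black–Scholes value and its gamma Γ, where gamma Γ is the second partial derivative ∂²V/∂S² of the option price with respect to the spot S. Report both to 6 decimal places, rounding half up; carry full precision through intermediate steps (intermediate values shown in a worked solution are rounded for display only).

σ√T = 0.1531·√0.2887 = 0.082262
d₁ = (ln(S/K) + (r+σ²/2)T) / (σ√T) = (ln(60.19/51.3) + (0.0066+0.1531²/2)·0.2887) / 0.082262 = (0.159815 + 0.005289) / 0.082262 = 2.007059
d₂ = d₁ − σ√T = 2.007059 − 0.082262 = 1.924797
e^{−rT} = e^{−0.0066·0.2887} = 0.998096
N(d₁) = 0.977628,  N(d₂) = 0.972873
Call price V = S·N(d₁) − K·e^{−rT}·N(d₂) = 58.843447 − 49.813359 = 9.030088
φ(d₁) = (1/√(2π))·e^{−d₁²/2} = 0.053233
Γ = φ(d₁) / (S·σ·√T) = 0.010751

price = 9.030088
Γ = 0.010751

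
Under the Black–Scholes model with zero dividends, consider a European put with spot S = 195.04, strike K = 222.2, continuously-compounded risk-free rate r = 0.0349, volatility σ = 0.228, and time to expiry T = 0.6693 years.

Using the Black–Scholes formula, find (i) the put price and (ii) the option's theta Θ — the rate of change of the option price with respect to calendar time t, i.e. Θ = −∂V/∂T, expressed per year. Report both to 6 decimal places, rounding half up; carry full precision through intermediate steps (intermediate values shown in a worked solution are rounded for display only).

price = 28.769069
Θ = -3.996892

σ√T = 0.228·√0.6693 = 0.186529
d₁ = (ln(S/K) + (r+σ²/2)T) / (σ√T) = (ln(195.04/222.2) + (0.0349+0.228²/2)·0.6693) / 0.186529 = (-0.130373 + 0.040755) / 0.186529 = -0.480453
d₂ = d₁ − σ√T = -0.480453 − 0.186529 = -0.666982
e^{−rT} = e^{−0.0349·0.6693} = 0.976912
N(−d₁) = 0.684547,  N(−d₂) = 0.747608
Put price V = K·e^{−rT}·N(−d₂) − S·N(−d₁) = 162.283185 − 133.514116 = 28.769069
φ(d₁) = (1/√(2π))·e^{−d₁²/2} = 0.355455
Θ = −S·φ(d₁)·σ/(2√T) + r·K·e^{−rT}·N(−d₂) = −9.660575 + 5.663683 = -3.996892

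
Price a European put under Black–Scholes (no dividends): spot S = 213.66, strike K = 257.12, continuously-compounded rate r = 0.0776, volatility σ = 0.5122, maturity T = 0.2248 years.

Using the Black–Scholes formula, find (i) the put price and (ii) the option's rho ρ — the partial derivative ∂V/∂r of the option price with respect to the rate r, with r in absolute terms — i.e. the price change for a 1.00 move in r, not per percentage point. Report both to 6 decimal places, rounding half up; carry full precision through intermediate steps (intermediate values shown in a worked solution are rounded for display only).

price = 47.170883
ρ = -44.964356

σ√T = 0.5122·√0.2248 = 0.242850
d₁ = (ln(S/K) + (r+σ²/2)T) / (σ√T) = (ln(213.66/257.12) + (0.0776+0.5122²/2)·0.2248) / 0.242850 = (-0.185157 + 0.046932) / 0.242850 = -0.569177
d₂ = d₁ − σ√T = -0.569177 − 0.242850 = -0.812027
e^{−rT} = e^{−0.0776·0.2248} = 0.982707
N(−d₁) = 0.715382,  N(−d₂) = 0.791612
Put price V = K·e^{−rT}·N(−d₂) − S·N(−d₁) = 200.019378 − 152.848495 = 47.170883
ρ = −K·T·e^{−rT}·N(−d₂) = -44.964356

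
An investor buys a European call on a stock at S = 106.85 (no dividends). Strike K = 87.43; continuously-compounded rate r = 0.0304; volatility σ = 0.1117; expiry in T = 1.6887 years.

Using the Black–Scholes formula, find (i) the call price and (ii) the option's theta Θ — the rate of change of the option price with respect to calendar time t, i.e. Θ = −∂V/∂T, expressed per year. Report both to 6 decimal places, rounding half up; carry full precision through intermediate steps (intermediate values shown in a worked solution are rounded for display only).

price = 24.023827
Θ = -2.760548

σ√T = 0.1117·√1.6887 = 0.145154
d₁ = (ln(S/K) + (r+σ²/2)T) / (σ√T) = (ln(106.85/87.43) + (0.0304+0.1117²/2)·1.6887) / 0.145154 = (0.200588 + 0.061871) / 0.145154 = 1.808139
d₂ = d₁ − σ√T = 1.808139 − 0.145154 = 1.662985
e^{−rT} = e^{−0.0304·1.6887} = 0.949959
N(d₁) = 0.964708,  N(d₂) = 0.951842
Call price V = S·N(d₁) − K·e^{−rT}·N(d₂) = 103.079003 − 79.055176 = 24.023827
φ(d₁) = (1/√(2π))·e^{−d₁²/2} = 0.077799
Θ = −S·φ(d₁)·σ/(2√T) − r·K·e^{−rT}·N(d₂) = −0.357271 − 2.403277 = -2.760548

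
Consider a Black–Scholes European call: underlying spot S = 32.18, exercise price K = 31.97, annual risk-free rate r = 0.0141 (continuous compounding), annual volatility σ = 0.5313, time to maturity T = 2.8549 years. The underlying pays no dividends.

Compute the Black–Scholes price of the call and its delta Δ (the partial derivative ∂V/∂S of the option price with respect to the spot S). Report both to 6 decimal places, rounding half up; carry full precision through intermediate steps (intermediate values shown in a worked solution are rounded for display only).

price = 11.643811
Δ = 0.691810

σ√T = 0.5313·√2.8549 = 0.897708
d₁ = (ln(S/K) + (r+σ²/2)T) / (σ√T) = (ln(32.18/31.97) + (0.0141+0.5313²/2)·2.8549) / 0.897708 = (0.006547 + 0.443194) / 0.897708 = 0.500988
d₂ = d₁ − σ√T = 0.500988 − 0.897708 = -0.396720
e^{−rT} = e^{−0.0141·2.8549} = 0.960545
N(d₁) = 0.691810,  N(d₂) = 0.345787
Call price V = S·N(d₁) − K·e^{−rT}·N(d₂) = 22.262457 − 10.618646 = 11.643811
Δ = N(d₁) = 0.691810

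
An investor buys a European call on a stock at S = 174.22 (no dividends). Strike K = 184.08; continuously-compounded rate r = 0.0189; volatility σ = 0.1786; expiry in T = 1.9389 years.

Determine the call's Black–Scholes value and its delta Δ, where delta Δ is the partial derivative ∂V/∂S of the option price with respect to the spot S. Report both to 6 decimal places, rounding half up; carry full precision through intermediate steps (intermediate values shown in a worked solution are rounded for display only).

σ√T = 0.1786·√1.9389 = 0.248690
d₁ = (ln(S/K) + (r+σ²/2)T) / (σ√T) = (ln(174.22/184.08) + (0.0189+0.1786²/2)·1.9389) / 0.248690 = (-0.055052 + 0.067569) / 0.248690 = 0.050332
d₂ = d₁ − σ√T = 0.050332 − 0.248690 = -0.198358
e^{−rT} = e^{−0.0189·1.9389} = 0.964018
N(d₁) = 0.520071,  N(d₂) = 0.421382
Call price V = S·N(d₁) − K·e^{−rT}·N(d₂) = 90.606791 − 74.777014 = 15.829777
Δ = N(d₁) = 0.520071

price = 15.829777
Δ = 0.520071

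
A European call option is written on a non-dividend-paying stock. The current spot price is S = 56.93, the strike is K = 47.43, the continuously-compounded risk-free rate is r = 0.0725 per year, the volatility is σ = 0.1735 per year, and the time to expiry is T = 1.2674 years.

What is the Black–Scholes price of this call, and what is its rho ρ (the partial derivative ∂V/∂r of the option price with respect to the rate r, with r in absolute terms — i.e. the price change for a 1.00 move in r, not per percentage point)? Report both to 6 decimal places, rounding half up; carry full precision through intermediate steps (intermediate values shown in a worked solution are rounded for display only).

σ√T = 0.1735·√1.2674 = 0.195324
d₁ = (ln(S/K) + (r+σ²/2)T) / (σ√T) = (ln(56.93/47.43) + (0.0725+0.1735²/2)·1.2674) / 0.195324 = (0.182568 + 0.110962) / 0.195324 = 1.502782
d₂ = d₁ − σ√T = 1.502782 − 0.195324 = 1.307457
e^{−rT} = e^{−0.0725·1.2674} = 0.912209
N(d₁) = 0.933552,  N(d₂) = 0.904471
Call price V = S·N(d₁) − K·e^{−rT}·N(d₂) = 53.147133 − 39.132906 = 14.014227
ρ = K·T·e^{−rT}·N(d₂) = 49.597045

price = 14.014227
ρ = 49.597045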